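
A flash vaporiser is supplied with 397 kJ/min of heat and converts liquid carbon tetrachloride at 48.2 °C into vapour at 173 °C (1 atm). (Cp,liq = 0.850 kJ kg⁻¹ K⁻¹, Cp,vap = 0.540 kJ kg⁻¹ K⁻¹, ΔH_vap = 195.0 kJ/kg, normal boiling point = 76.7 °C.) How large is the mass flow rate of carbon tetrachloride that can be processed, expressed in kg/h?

ṁ = 87.8 kg/h

Δh = 0.850×(76.7−48.2) + 195.0 + 0.540×(173−76.7) = 271.23 kJ/kg
Q = 397 kJ/min = 6.6167 kJ/s = 23820 kJ/h
ṁ = Q/Δh = 23820 / 271.23 = 87.823 kg/h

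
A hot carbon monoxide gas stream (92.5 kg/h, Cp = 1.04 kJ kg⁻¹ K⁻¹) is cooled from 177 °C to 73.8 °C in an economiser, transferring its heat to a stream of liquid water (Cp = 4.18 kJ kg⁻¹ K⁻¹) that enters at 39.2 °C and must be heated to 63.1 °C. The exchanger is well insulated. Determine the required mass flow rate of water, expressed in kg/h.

ṁ_c = 99.4 kg/h

Heat released by hot stream: Q = 92.5 × 1.04 × (177 − 73.8) = 9927.8 kJ/h
Energy balance on cold side (adiabatic exchanger): Q = ṁ_c·Cp_c·(T_c,out − T_c,in)
ṁ_c = 9927.8 / [4.18 × (63.1 − 39.2)] = 99.376 kg/h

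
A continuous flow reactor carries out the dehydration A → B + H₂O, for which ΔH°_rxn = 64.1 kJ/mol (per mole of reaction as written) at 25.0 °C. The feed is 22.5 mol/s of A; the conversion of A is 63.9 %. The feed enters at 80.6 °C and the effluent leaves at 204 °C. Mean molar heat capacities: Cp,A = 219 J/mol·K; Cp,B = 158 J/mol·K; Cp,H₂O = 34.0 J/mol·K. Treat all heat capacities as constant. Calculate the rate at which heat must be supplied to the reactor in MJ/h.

Q_in = 5260 MJ/h

Extent of reaction ξ = 0.639 × 22.5 = 14.377 mol/s
Reaction term: ξ·ΔH°_rxn = 14.377 × 64.1 = 921.6 kJ/s
Sensible, feed 80.6→25 °C: -273.97 kJ/s
Outlet flows (mol/s): A 8.1225, B 14.377, H₂O 14.377
Sensible, products 25→204 °C: 812.54 kJ/s
Q = ΔH = 1460.2 kJ/s = 1460.2 kW
Heat supplied = 5256.6 MJ/h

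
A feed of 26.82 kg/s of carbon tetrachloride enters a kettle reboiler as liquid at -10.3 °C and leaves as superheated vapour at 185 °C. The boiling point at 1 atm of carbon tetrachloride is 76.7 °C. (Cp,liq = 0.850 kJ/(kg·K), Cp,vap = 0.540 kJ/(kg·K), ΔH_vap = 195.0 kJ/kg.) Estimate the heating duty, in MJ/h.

liquid -10.3→76.7 °C: 73.95 kJ/kg
vaporisation at 76.7 °C: 195 kJ/kg
vapour 76.7→185 °C: 58.482 kJ/kg
Δh = 73.95 + 195 + 58.482 = 327.43 kJ/kg
Q = ṁ·Δh = 26.82 kg/s × 327.43 kJ/kg = 8781.7 kJ/s
|Q| = 8781.7 kW = 31614 MJ/h

Q = 31600 MJ/h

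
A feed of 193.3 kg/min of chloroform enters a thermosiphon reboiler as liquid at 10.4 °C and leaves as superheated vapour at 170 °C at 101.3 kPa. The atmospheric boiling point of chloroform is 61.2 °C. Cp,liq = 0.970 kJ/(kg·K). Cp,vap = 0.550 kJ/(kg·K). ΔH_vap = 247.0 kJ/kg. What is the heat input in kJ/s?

liquid 10.4→61.2 °C: 49.276 kJ/kg
vaporisation at 61.2 °C: 247 kJ/kg
vapour 61.2→170 °C: 59.84 kJ/kg
Δh = 49.276 + 247 + 59.84 = 356.12 kJ/kg
Q = ṁ·Δh = 193.3 kg/min × 356.12 kJ/kg = 68837 kJ/min
|Q| = 1147.3 kW

Q = 1150 kJ/s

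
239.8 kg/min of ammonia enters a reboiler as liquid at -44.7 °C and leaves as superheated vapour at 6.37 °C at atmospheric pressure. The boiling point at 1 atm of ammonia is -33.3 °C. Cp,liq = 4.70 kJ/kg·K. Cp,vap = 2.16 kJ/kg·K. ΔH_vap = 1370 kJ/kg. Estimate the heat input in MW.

liquid -44.7→-33.3 °C: 53.58 kJ/kg
vaporisation at -33.3 °C: 1370 kJ/kg
vapour -33.3→6.37 °C: 85.687 kJ/kg
Δh = 53.58 + 1370 + 85.687 = 1509.3 kJ/kg
Q = ṁ·Δh = 239.8 kg/min × 1509.3 kJ/kg = 361920 kJ/min
|Q| = 6032 kW = 6.032 MW

Q = 6.03 MW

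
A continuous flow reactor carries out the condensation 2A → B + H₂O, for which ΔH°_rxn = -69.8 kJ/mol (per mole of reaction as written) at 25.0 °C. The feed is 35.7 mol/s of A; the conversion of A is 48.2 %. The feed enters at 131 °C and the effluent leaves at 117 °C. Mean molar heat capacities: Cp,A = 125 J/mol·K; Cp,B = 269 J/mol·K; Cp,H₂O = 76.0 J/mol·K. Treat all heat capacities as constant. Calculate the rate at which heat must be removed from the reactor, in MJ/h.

Extent of reaction ξ = 0.482 × 35.7 / 2 = 8.6037 mol/s
Reaction term: ξ·ΔH°_rxn = 8.6037 × -69.8 = -600.54 kJ/s
Sensible, feed 131→25 °C: -473.02 kJ/s
Outlet flows (mol/s): A 18.493, B 8.6037, H₂O 8.6037
Sensible, products 25→117 °C: 485.75 kJ/s
Q = ΔH = -587.82 kJ/s = -587.82 kW
Heat removed = 2116.1 MJ/h

Q_out = 2120 MJ/h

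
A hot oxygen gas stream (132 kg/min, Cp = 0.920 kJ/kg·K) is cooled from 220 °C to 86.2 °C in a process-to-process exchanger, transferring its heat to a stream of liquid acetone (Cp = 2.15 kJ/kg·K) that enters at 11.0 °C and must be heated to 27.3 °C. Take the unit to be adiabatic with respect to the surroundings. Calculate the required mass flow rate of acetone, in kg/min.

Heat released by hot stream: Q = 132 × 0.920 × (220 − 86.2) = 16249 kJ/min
Energy balance on cold side (adiabatic exchanger): Q = ṁ_c·Cp_c·(T_c,out − T_c,in)
ṁ_c = 16249 / [2.15 × (27.3 − 11.0)] = 463.65 kg/min

ṁ_c = 464 kg/min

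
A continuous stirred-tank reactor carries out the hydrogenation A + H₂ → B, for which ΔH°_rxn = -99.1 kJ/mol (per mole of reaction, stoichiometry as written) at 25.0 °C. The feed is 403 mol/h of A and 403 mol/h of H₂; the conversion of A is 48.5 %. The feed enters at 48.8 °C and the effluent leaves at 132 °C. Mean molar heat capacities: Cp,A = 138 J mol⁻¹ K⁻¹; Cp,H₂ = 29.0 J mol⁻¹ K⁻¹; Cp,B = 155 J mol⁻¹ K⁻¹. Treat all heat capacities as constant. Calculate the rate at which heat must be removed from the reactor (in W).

Q_out = 3890 W

Extent of reaction ξ = 0.485 × 403 = 195.45 mol/h
Reaction term: ξ·ΔH°_rxn = 195.45 × -99.1 = -19370 kJ/h
Sensible, feed 48.8→25 °C: -1601.8 kJ/h
Outlet flows (mol/h): A 207.55, H₂ 207.55, B 195.45
Sensible, products 25→132 °C: 6950.2 kJ/h
Q = ΔH = -14021 kJ/h = -3.8948 kW
Heat removed = 3894.8 W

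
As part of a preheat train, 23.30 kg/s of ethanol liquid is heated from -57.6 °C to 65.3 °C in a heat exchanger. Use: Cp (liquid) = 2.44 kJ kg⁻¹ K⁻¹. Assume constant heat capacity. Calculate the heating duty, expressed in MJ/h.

Q = 25200 MJ/h

Q = ṁ·Cp·ΔT = 23.30 × 2.44 × (65.3 − -57.6) = 6987.1 kJ/s
Heating duty = 25154 MJ/h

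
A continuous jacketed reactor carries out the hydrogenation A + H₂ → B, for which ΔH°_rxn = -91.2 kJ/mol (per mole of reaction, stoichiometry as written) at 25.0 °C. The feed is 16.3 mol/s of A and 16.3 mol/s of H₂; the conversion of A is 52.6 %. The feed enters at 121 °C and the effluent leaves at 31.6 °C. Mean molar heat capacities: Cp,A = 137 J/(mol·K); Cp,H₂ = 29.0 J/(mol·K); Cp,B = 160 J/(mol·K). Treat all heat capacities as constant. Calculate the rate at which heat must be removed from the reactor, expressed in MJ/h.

Q_out = 3690 MJ/h

Extent of reaction ξ = 0.526 × 16.3 = 8.5738 mol/s
Reaction term: ξ·ΔH°_rxn = 8.5738 × -91.2 = -781.93 kJ/s
Sensible, feed 121→25 °C: -259.76 kJ/s
Outlet flows (mol/s): A 7.7262, H₂ 7.7262, B 8.5738
Sensible, products 25→31.6 °C: 17.519 kJ/s
Q = ΔH = -1024.2 kJ/s = -1024.2 kW
Heat removed = 3687 MJ/h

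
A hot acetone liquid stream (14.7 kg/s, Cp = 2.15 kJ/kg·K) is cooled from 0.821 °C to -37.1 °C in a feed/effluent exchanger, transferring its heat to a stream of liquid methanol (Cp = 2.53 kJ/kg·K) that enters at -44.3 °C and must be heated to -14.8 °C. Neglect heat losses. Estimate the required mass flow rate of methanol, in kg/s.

Heat released by hot stream: Q = 14.7 × 2.15 × (0.821 − -37.1) = 1198.5 kJ/s
Energy balance on cold side (adiabatic exchanger): Q = ṁ_c·Cp_c·(T_c,out − T_c,in)
ṁ_c = 1198.5 / [2.53 × (-14.8 − -44.3)] = 16.058 kg/s

ṁ_c = 16.1 kg/s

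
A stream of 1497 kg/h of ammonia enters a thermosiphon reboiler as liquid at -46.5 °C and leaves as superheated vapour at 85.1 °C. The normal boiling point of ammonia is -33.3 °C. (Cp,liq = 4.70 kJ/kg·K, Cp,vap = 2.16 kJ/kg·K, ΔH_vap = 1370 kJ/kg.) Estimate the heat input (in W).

liquid -46.5→-33.3 °C: 62.04 kJ/kg
vaporisation at -33.3 °C: 1370 kJ/kg
vapour -33.3→85.1 °C: 255.74 kJ/kg
Δh = 62.04 + 1370 + 255.74 = 1687.8 kJ/kg
Q = ṁ·Δh = 1497 kg/h × 1687.8 kJ/kg = 2.5266e+06 kJ/h
|Q| = 701.84 kW = 701840 W

Q = 702000 W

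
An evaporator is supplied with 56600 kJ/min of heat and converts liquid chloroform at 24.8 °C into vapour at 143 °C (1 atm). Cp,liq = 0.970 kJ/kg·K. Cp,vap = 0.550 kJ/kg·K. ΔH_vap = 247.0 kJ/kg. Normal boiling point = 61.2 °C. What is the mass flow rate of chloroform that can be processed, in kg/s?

Δh = 0.970×(61.2−24.8) + 247.0 + 0.550×(143−61.2) = 327.3 kJ/kg
Q = 56600 kJ/min = 943.33 kJ/s = 943.33 kJ/s
ṁ = Q/Δh = 943.33 / 327.3 = 2.8822 kg/s

ṁ = 2.88 kg/s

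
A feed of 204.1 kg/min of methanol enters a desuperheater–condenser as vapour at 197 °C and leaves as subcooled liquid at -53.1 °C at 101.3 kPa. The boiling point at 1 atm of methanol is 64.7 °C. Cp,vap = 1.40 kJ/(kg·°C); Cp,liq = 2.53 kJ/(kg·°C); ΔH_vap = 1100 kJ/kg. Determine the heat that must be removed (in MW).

Q_c = 5.39 MW

vapour 197→64.7 °C: -185.22 kJ/kg
condensation at 64.7 °C: -1100 kJ/kg
liquid 64.7→-53.1 °C: -298.03 kJ/kg
Δh = -185.22 + -1100 + -298.03 = -1583.3 kJ/kg
Q = ṁ·Δh = 204.1 kg/min × -1583.3 kJ/kg = -323140 kJ/min
|Q| = 5385.7 kW = 5.3857 MW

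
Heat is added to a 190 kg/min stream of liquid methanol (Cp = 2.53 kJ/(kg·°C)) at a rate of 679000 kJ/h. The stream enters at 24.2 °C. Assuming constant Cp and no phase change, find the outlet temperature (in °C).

Q = 679000 kJ/h = 11317 kJ/min
ΔT = Q/(ṁ·Cp) = 11317/(190×2.53) = 23.542 K
T_out = 24.2 + 23.542 = 47.742 °C

T_out = 47.7 °C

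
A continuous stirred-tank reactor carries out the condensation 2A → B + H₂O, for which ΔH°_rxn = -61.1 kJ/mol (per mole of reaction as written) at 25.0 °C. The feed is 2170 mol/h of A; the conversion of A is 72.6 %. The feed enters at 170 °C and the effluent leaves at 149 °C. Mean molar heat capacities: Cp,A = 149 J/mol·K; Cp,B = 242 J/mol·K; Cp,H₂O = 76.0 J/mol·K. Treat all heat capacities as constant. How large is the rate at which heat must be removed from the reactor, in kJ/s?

Q_out = 14.7 kJ/s

Extent of reaction ξ = 0.726 × 2170 / 2 = 787.71 mol/h
Reaction term: ξ·ΔH°_rxn = 787.71 × -61.1 = -48129 kJ/h
Sensible, feed 170→25 °C: -46883 kJ/h
Outlet flows (mol/h): A 594.58, B 787.71, H₂O 787.71
Sensible, products 25→149 °C: 42046 kJ/h
Q = ΔH = -52965 kJ/h = -14.713 kW
Heat removed = 14.713 kJ/s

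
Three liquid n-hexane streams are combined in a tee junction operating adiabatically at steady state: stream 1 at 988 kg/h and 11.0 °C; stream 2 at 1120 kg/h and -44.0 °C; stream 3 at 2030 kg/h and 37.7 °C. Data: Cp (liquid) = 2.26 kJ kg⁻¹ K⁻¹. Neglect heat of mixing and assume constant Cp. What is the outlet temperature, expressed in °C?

T_out = 9.21 °C

Energy balance with Q = 0: Σ ṁᵢCp,ᵢ(T_out − Tᵢ) = 0
Σ ṁᵢCp,ᵢTᵢ = 988×2.26×11.0 + 1120×2.26×-44.0 + 2030×2.26×37.7 = 86149
Σ ṁᵢCp,ᵢ = 988×2.26 + 1120×2.26 + 2030×2.26 = 9351.9
T_out = 86149 / 9351.9 = 9.2119 °C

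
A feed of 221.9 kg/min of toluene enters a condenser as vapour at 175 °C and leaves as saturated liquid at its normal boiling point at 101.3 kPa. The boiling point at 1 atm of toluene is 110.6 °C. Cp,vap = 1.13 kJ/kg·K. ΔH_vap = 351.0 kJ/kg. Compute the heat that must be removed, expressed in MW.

Q_c = 1.57 MW

vapour 175→110.6 °C: -72.772 kJ/kg
condensation at 110.6 °C: -351 kJ/kg
Δh = -72.772 + -351 = -423.77 kJ/kg
Q = ṁ·Δh = 221.9 kg/min × -423.77 kJ/kg = -94035 kJ/min
|Q| = 1567.3 kW = 1.5673 MW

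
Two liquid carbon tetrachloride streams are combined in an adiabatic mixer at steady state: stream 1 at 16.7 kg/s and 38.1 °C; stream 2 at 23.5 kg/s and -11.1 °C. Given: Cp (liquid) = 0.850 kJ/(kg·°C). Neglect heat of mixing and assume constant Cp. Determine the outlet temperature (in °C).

T_out = 9.34 °C

No heat crosses the boundary, so H_out = H_in.
T_out = Σ ṁᵢCp,ᵢTᵢ / Σ ṁᵢCp,ᵢ
      = 319.11 / 34.17 = 9.3388 °C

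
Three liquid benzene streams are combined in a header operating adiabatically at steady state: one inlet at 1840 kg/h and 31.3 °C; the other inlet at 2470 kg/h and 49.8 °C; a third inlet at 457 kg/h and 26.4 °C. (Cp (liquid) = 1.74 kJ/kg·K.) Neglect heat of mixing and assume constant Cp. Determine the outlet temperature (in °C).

T_out = 40.4 °C

Energy balance with Q = 0: Σ ṁᵢCp,ᵢ(T_out − Tᵢ) = 0
Σ ṁᵢCp,ᵢTᵢ = 1840×1.74×31.3 + 2470×1.74×49.8 + 457×1.74×26.4 = 335230
Σ ṁᵢCp,ᵢ = 1840×1.74 + 2470×1.74 + 457×1.74 = 8294.6
T_out = 335230 / 8294.6 = 40.416 °C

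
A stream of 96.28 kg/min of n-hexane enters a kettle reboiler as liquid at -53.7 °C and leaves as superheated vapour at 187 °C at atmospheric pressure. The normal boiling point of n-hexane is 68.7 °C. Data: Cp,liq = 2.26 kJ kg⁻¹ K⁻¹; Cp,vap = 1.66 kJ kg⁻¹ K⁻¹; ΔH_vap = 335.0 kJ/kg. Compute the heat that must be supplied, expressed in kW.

liquid -53.7→68.7 °C: 276.62 kJ/kg
vaporisation at 68.7 °C: 335 kJ/kg
vapour 68.7→187 °C: 196.38 kJ/kg
Δh = 276.62 + 335 + 196.38 = 808 kJ/kg
Q = ṁ·Δh = 96.28 kg/min × 808 kJ/kg = 77794 kJ/min
|Q| = 1296.6 kW

Q = 1300 kW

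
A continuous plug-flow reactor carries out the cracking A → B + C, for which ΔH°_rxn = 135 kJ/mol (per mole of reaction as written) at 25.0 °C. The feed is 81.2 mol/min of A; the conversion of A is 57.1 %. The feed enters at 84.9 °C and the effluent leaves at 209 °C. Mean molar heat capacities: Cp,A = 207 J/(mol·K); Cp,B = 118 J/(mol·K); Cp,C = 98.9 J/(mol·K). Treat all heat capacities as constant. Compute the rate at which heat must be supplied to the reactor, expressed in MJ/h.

Extent of reaction ξ = 0.571 × 81.2 = 46.365 mol/min
Reaction term: ξ·ΔH°_rxn = 46.365 × 135 = 6259.3 kJ/min
Sensible, feed 84.9→25 °C: -1006.8 kJ/min
Outlet flows (mol/min): A 34.835, B 46.365, C 46.365
Sensible, products 25→209 °C: 3177.2 kJ/min
Q = ΔH = 8429.7 kJ/min = 140.49 kW
Heat supplied = 505.78 MJ/h

Q_in = 506 MJ/h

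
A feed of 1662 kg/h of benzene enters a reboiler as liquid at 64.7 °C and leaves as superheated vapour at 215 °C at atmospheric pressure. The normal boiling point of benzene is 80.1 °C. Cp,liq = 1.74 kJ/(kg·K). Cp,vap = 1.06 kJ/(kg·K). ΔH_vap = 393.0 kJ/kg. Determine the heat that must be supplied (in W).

liquid 64.7→80.1 °C: 26.796 kJ/kg
vaporisation at 80.1 °C: 393 kJ/kg
vapour 80.1→215 °C: 142.99 kJ/kg
Δh = 26.796 + 393 + 142.99 = 562.79 kJ/kg
Q = ṁ·Δh = 1662 kg/h × 562.79 kJ/kg = 935360 kJ/h
|Q| = 259.82 kW = 259820 W

Q = 260000 W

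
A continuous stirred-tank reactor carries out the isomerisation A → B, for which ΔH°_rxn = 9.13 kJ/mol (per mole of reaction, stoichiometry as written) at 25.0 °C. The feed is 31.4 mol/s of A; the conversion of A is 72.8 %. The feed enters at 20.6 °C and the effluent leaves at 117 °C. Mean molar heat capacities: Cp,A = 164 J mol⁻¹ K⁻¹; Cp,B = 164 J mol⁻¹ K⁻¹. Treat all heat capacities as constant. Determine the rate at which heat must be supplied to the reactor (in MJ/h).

Q_in = 2540 MJ/h

Extent of reaction ξ = 0.728 × 31.4 = 22.859 mol/s
Reaction term: ξ·ΔH°_rxn = 22.859 × 9.13 = 208.7 kJ/s
Sensible, feed 20.6→25 °C: 22.658 kJ/s
Outlet flows (mol/s): A 8.5408, B 22.859
Sensible, products 25→117 °C: 473.76 kJ/s
Q = ΔH = 705.13 kJ/s = 705.13 kW
Heat supplied = 2538.5 MJ/h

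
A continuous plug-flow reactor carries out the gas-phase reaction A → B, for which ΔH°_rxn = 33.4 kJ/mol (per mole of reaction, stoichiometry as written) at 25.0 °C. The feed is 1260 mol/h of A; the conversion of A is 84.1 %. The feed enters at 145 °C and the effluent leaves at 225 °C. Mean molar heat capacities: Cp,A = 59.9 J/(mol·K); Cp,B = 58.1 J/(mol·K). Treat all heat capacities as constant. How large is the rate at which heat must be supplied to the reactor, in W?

Q_in = 11400 W

Extent of reaction ξ = 0.841 × 1260 = 1059.7 mol/h
Reaction term: ξ·ΔH°_rxn = 1059.7 × 33.4 = 35393 kJ/h
Sensible, feed 145→25 °C: -9056.9 kJ/h
Outlet flows (mol/h): A 200.34, B 1059.7
Sensible, products 25→225 °C: 14713 kJ/h
Q = ΔH = 41049 kJ/h = 11.403 kW
Heat supplied = 11403 W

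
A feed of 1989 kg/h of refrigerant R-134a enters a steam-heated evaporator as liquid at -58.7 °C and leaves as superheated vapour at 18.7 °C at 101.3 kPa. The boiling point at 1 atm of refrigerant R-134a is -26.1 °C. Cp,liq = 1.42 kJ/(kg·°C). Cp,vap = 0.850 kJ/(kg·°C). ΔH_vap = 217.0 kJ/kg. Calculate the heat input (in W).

liquid -58.7→-26.1 °C: 46.292 kJ/kg
vaporisation at -26.1 °C: 217 kJ/kg
vapour -26.1→18.7 °C: 38.08 kJ/kg
Δh = 46.292 + 217 + 38.08 = 301.37 kJ/kg
Q = ṁ·Δh = 1989 kg/h × 301.37 kJ/kg = 599430 kJ/h
|Q| = 166.51 kW = 166510 W

Q = 167000 W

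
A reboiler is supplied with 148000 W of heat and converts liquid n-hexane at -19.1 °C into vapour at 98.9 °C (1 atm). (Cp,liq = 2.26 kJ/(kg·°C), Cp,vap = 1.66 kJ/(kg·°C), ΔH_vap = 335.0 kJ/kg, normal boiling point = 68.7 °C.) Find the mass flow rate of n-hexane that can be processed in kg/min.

Δh = 2.26×(68.7−-19.1) + 335.0 + 1.66×(98.9−68.7) = 583.56 kJ/kg
Q = 148000 W = 148 kJ/s = 8880 kJ/min
ṁ = Q/Δh = 8880 / 583.56 = 15.217 kg/min

ṁ = 15.2 kg/min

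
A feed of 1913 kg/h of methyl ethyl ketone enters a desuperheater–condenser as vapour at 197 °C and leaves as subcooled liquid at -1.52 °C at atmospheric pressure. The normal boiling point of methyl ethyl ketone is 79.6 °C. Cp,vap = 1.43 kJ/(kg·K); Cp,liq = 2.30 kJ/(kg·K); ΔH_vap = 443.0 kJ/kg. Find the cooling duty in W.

vapour 197→79.6 °C: -167.88 kJ/kg
condensation at 79.6 °C: -443 kJ/kg
liquid 79.6→-1.52 °C: -186.58 kJ/kg
Δh = -167.88 + -443 + -186.58 = -797.46 kJ/kg
Q = ṁ·Δh = 1913 kg/h × -797.46 kJ/kg = -1.5255e+06 kJ/h
|Q| = 423.76 kW = 423760 W

Q_c = 424000 W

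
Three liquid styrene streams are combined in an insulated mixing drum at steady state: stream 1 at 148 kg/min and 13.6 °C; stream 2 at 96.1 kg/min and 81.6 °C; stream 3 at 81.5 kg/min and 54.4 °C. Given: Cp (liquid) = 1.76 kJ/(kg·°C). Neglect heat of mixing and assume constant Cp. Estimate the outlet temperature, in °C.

Adiabatic, steady state ⇒ Σ ṁᵢCp,ᵢ(T_out − Tᵢ) = 0
T_out = Σ ṁᵢCp,ᵢTᵢ / Σ ṁᵢCp,ᵢ
      = 25147 / 573.06 = 43.883 °C

T_out = 43.9 °C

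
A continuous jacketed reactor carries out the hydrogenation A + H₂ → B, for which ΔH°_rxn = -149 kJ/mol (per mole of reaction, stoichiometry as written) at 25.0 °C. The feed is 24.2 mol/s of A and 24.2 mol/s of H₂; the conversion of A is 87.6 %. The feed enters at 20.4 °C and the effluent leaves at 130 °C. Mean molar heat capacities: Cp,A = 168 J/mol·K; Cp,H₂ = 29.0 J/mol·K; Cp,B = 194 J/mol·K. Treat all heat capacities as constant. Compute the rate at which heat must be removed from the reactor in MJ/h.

Extent of reaction ξ = 0.876 × 24.2 = 21.199 mol/s
Reaction term: ξ·ΔH°_rxn = 21.199 × -149 = -3158.7 kJ/s
Sensible, feed 20.4→25 °C: 21.93 kJ/s
Outlet flows (mol/s): A 3.0008, H₂ 3.0008, B 21.199
Sensible, products 25→130 °C: 493.9 kJ/s
Q = ΔH = -2642.9 kJ/s = -2642.9 kW
Heat removed = 9514.3 MJ/h

Q_out = 9510 MJ/h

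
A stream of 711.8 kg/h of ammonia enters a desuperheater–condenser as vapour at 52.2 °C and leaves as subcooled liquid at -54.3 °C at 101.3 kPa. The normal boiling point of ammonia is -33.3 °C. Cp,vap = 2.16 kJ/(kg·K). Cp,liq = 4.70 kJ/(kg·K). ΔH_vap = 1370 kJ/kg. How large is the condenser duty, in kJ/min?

Q_c = 19600 kJ/min

vapour 52.2→-33.3 °C: -184.68 kJ/kg
condensation at -33.3 °C: -1370 kJ/kg
liquid -33.3→-54.3 °C: -98.7 kJ/kg
Δh = -184.68 + -1370 + -98.7 = -1653.4 kJ/kg
Q = ṁ·Δh = 711.8 kg/h × -1653.4 kJ/kg = -1.1769e+06 kJ/h
|Q| = 326.91 kW = 19615 kJ/min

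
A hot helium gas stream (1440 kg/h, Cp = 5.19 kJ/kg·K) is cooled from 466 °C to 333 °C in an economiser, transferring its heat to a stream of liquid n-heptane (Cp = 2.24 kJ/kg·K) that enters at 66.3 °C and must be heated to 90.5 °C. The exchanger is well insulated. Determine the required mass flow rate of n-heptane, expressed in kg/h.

ṁ_c = 18300 kg/h

Heat released by hot stream: Q = 1440 × 5.19 × (466 − 333) = 993990 kJ/h
Energy balance on cold side (adiabatic exchanger): Q = ṁ_c·Cp_c·(T_c,out − T_c,in)
ṁ_c = 993990 / [2.24 × (90.5 − 66.3)] = 18337 kg/h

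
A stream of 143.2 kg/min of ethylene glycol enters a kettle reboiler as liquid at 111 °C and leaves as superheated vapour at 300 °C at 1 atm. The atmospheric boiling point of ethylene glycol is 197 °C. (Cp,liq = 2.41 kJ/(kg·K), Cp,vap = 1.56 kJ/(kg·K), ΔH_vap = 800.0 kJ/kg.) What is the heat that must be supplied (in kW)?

Q = 2790 kW

liquid 111→197 °C: 207.26 kJ/kg
vaporisation at 197 °C: 800 kJ/kg
vapour 197→300 °C: 160.68 kJ/kg
Δh = 207.26 + 800 + 160.68 = 1167.9 kJ/kg
Q = ṁ·Δh = 143.2 kg/min × 1167.9 kJ/kg = 167250 kJ/min
|Q| = 2787.5 kW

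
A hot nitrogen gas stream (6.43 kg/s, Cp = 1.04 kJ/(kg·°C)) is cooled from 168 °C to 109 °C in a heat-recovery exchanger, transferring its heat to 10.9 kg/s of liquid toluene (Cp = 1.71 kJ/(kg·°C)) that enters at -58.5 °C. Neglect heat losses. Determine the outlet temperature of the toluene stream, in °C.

T_c,out = -37.3 °C

Heat released by hot stream: Q = 6.43 × 1.04 × (168 − 109) = 394.54 kJ/s
Energy balance on cold side (adiabatic exchanger): Q = ṁ_c·Cp_c·(T_c,out − T_c,in)
T_c,out = -58.5 + 394.54/(10.9 × 1.71) = -37.332 °C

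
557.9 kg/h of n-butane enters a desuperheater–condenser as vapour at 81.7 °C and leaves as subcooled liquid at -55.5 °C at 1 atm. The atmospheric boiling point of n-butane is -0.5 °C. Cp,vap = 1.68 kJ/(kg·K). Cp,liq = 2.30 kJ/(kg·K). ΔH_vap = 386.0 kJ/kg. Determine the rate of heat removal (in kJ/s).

vapour 81.7→-0.5 °C: -138.1 kJ/kg
condensation at -0.5 °C: -386 kJ/kg
liquid -0.5→-55.5 °C: -126.5 kJ/kg
Δh = -138.1 + -386 + -126.5 = -650.6 kJ/kg
Q = ṁ·Δh = 557.9 kg/h × -650.6 kJ/kg = -362970 kJ/h
|Q| = 100.82 kW

Q_c = 101 kJ/s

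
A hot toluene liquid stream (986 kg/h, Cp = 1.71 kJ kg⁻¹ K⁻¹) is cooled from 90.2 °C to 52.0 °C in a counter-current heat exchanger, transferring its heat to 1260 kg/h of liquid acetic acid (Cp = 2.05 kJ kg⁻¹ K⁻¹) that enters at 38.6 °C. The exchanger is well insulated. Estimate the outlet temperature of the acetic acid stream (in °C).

Heat released by hot stream: Q = 986 × 1.71 × (90.2 − 52.0) = 64407 kJ/h
Energy balance on cold side (adiabatic exchanger): Q = ṁ_c·Cp_c·(T_c,out − T_c,in)
T_c,out = 38.6 + 64407/(1260 × 2.05) = 63.535 °C

T_c,out = 63.5 °C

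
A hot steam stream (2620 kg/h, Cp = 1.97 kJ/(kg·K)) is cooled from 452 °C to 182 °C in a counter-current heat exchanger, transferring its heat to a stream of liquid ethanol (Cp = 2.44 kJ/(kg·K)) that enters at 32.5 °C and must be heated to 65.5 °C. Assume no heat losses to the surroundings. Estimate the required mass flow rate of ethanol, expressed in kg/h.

ṁ_c = 17300 kg/h

Heat released by hot stream: Q = 2620 × 1.97 × (452 − 182) = 1.3936e+06 kJ/h
Energy balance on cold side (adiabatic exchanger): Q = ṁ_c·Cp_c·(T_c,out − T_c,in)
ṁ_c = 1.3936e+06 / [2.44 × (65.5 − 32.5)] = 17307 kg/h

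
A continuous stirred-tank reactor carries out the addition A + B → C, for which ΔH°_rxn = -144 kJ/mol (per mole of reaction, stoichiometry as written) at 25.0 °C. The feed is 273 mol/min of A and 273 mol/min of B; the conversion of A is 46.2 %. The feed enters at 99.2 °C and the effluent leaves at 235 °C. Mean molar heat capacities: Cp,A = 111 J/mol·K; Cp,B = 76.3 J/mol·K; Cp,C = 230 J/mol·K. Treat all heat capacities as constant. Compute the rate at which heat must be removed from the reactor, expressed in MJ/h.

Extent of reaction ξ = 0.462 × 273 = 126.13 mol/min
Reaction term: ξ·ΔH°_rxn = 126.13 × -144 = -18162 kJ/min
Sensible, feed 99.2→25 °C: -3794.1 kJ/min
Outlet flows (mol/min): A 146.87, B 146.87, C 126.13
Sensible, products 25→235 °C: 11869 kJ/min
Q = ΔH = -10087 kJ/min = -168.12 kW
Heat removed = 605.24 MJ/h

Q_out = 605 MJ/h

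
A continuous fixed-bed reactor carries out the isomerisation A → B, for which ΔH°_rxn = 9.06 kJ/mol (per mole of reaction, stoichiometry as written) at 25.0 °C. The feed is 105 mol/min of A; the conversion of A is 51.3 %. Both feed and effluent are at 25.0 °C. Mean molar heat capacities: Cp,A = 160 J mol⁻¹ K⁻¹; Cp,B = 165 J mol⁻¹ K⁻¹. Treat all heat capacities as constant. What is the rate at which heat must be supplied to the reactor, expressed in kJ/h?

Q_in = 29300 kJ/h

Extent of reaction ξ = 0.513 × 105 = 53.865 mol/min
Reaction term: ξ·ΔH°_rxn = 53.865 × 9.06 = 488.02 kJ/min
Q = ΔH = 488.02 kJ/min = 8.1336 kW
Heat supplied = 29281 kJ/h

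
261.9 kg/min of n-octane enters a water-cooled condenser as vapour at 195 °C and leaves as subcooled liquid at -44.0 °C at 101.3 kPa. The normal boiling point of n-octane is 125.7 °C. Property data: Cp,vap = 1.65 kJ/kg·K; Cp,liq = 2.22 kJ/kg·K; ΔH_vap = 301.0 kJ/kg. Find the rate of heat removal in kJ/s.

vapour 195→125.7 °C: -114.34 kJ/kg
condensation at 125.7 °C: -301 kJ/kg
liquid 125.7→-44.0 °C: -376.73 kJ/kg
Δh = -114.34 + -301 + -376.73 = -792.08 kJ/kg
Q = ṁ·Δh = 261.9 kg/min × -792.08 kJ/kg = -207450 kJ/min
|Q| = 3457.4 kW

Q_c = 3460 kJ/s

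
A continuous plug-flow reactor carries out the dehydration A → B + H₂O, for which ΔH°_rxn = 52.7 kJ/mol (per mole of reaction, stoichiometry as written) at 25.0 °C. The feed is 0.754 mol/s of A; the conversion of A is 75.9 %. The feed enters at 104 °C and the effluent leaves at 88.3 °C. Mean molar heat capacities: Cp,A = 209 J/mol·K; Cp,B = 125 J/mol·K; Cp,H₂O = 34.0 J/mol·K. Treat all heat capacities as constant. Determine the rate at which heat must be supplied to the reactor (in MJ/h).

Q_in = 93.1 MJ/h

Extent of reaction ξ = 0.759 × 0.754 = 0.57229 mol/s
Reaction term: ξ·ΔH°_rxn = 0.57229 × 52.7 = 30.159 kJ/s
Sensible, feed 104→25 °C: -12.449 kJ/s
Outlet flows (mol/s): A 0.18171, B 0.57229, H₂O 0.57229
Sensible, products 25→88.3 °C: 8.1639 kJ/s
Q = ΔH = 25.874 kJ/s = 25.874 kW
Heat supplied = 93.147 MJ/h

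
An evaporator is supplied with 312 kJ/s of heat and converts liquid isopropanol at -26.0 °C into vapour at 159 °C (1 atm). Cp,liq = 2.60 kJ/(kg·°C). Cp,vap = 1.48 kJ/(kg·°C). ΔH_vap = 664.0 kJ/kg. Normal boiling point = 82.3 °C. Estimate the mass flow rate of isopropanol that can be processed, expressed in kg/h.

ṁ = 1060 kg/h

Δh = 2.60×(82.3−-26.0) + 664.0 + 1.48×(159−82.3) = 1059.1 kJ/kg
Q = 312 kJ/s = 312 kJ/s = 1.1232e+06 kJ/h
ṁ = Q/Δh = 1.1232e+06 / 1059.1 = 1060.5 kg/h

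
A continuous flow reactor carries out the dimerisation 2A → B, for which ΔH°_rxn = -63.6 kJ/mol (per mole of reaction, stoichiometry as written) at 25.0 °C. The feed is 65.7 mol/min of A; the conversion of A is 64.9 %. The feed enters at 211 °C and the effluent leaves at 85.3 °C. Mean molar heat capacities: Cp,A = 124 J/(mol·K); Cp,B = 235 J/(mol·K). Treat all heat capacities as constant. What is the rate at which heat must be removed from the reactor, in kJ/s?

Q_out = 39.9 kJ/s

Extent of reaction ξ = 0.649 × 65.7 / 2 = 21.32 mol/min
Reaction term: ξ·ΔH°_rxn = 21.32 × -63.6 = -1355.9 kJ/min
Sensible, feed 211→25 °C: -1515.3 kJ/min
Outlet flows (mol/min): A 23.061, B 21.32
Sensible, products 25→85.3 °C: 474.54 kJ/min
Q = ΔH = -2396.7 kJ/min = -39.945 kW
Heat removed = 39.945 kJ/s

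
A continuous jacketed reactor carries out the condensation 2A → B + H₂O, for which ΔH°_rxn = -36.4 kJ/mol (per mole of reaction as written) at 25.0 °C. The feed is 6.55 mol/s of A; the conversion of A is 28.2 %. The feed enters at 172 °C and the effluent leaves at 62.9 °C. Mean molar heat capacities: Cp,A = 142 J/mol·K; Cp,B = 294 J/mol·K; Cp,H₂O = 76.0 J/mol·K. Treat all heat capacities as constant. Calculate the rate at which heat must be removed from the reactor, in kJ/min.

Q_out = 7920 kJ/min

Extent of reaction ξ = 0.282 × 6.55 / 2 = 0.92355 mol/s
Reaction term: ξ·ΔH°_rxn = 0.92355 × -36.4 = -33.617 kJ/s
Sensible, feed 172→25 °C: -136.72 kJ/s
Outlet flows (mol/s): A 4.7029, B 0.92355, H₂O 0.92355
Sensible, products 25→62.9 °C: 38.261 kJ/s
Q = ΔH = -132.08 kJ/s = -132.08 kW
Heat removed = 7924.9 kJ/min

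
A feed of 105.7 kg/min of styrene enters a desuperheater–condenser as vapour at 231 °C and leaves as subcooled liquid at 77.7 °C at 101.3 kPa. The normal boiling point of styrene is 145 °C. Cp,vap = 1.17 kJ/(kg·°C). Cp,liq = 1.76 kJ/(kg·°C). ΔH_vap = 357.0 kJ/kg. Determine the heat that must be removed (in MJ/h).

vapour 231→145 °C: -100.62 kJ/kg
condensation at 145 °C: -357 kJ/kg
liquid 145→77.7 °C: -118.45 kJ/kg
Δh = -100.62 + -357 + -118.45 = -576.07 kJ/kg
Q = ṁ·Δh = 105.7 kg/min × -576.07 kJ/kg = -60890 kJ/min
|Q| = 1014.8 kW = 3653.4 MJ/h

Q_c = 3650 MJ/h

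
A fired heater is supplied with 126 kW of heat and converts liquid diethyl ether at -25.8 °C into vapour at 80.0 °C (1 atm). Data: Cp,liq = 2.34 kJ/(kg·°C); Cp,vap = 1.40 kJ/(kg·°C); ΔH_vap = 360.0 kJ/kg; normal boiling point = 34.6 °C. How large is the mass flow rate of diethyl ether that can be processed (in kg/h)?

ṁ = 803 kg/h

Δh = 2.34×(34.6−-25.8) + 360.0 + 1.40×(80.0−34.6) = 564.9 kJ/kg
Q = 126 kW = 126 kJ/s = 453600 kJ/h
ṁ = Q/Δh = 453600 / 564.9 = 802.98 kg/h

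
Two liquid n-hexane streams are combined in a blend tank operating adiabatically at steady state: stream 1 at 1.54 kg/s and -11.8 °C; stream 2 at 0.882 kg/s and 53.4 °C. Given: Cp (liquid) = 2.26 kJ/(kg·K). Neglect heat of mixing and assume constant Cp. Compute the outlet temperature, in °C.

T_out = 11.9 °C

Adiabatic, steady state ⇒ Σ ṁᵢCp,ᵢ(T_out − Tᵢ) = 0
Σ ṁᵢCp,ᵢTᵢ = 1.54×2.26×-11.8 + 0.882×2.26×53.4 = 65.375
Σ ṁᵢCp,ᵢ = 1.54×2.26 + 0.882×2.26 = 5.4737
T_out = 65.375 / 5.4737 = 11.943 °C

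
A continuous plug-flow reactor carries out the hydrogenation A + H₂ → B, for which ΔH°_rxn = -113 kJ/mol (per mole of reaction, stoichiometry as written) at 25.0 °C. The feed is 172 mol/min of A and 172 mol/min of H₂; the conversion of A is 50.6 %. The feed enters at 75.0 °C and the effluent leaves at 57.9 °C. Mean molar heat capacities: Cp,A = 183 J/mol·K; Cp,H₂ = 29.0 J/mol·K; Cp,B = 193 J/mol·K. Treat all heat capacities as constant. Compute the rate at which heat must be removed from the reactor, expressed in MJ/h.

Extent of reaction ξ = 0.506 × 172 = 87.032 mol/min
Reaction term: ξ·ΔH°_rxn = 87.032 × -113 = -9834.6 kJ/min
Sensible, feed 75.0→25 °C: -1823.2 kJ/min
Outlet flows (mol/min): A 84.968, H₂ 84.968, B 87.032
Sensible, products 25→57.9 °C: 1145.3 kJ/min
Q = ΔH = -10513 kJ/min = -175.21 kW
Heat removed = 630.75 MJ/h

Q_out = 631 MJ/h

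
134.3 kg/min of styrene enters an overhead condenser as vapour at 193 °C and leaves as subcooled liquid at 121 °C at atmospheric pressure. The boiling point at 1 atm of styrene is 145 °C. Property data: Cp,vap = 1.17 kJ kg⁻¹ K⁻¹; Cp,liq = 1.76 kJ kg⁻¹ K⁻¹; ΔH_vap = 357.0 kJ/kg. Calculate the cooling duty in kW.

vapour 193→145 °C: -56.16 kJ/kg
condensation at 145 °C: -357 kJ/kg
liquid 145→121 °C: -42.24 kJ/kg
Δh = -56.16 + -357 + -42.24 = -455.4 kJ/kg
Q = ṁ·Δh = 134.3 kg/min × -455.4 kJ/kg = -61160 kJ/min
|Q| = 1019.3 kW

Q_c = 1020 kW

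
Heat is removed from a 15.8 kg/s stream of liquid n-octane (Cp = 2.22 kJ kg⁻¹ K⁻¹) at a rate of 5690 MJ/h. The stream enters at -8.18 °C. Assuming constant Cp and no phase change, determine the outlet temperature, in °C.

Q = 5690 MJ/h = 1580.6 kJ/s
ΔT = Q/(ṁ·Cp) = 1580.6/(15.8×2.22) = 45.061 K
T_out = -8.18 − 45.061 = -53.241 °C

T_out = -53.2 °C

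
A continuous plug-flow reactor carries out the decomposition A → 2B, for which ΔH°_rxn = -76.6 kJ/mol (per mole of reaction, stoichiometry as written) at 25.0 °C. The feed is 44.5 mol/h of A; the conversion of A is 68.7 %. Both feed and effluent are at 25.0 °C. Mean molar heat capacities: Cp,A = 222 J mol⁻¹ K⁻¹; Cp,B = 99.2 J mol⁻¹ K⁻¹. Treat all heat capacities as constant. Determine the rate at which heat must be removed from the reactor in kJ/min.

Q_out = 39.0 kJ/min

Extent of reaction ξ = 0.687 × 44.5 = 30.572 mol/h
Reaction term: ξ·ΔH°_rxn = 30.572 × -76.6 = -2341.8 kJ/h
Q = ΔH = -2341.8 kJ/h = -0.65049 kW
Heat removed = 39.03 kJ/min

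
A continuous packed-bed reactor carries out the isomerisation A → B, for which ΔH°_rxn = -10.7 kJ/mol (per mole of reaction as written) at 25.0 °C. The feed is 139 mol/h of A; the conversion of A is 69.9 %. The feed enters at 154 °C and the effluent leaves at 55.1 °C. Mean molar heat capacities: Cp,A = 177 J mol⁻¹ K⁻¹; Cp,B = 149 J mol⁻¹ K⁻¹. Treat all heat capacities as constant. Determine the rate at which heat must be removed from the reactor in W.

Q_out = 987 W

Extent of reaction ξ = 0.699 × 139 = 97.161 mol/h
Reaction term: ξ·ΔH°_rxn = 97.161 × -10.7 = -1039.6 kJ/h
Sensible, feed 154→25 °C: -3173.8 kJ/h
Outlet flows (mol/h): A 41.839, B 97.161
Sensible, products 25→55.1 °C: 658.66 kJ/h
Q = ΔH = -3554.7 kJ/h = -0.98743 kW
Heat removed = 987.43 W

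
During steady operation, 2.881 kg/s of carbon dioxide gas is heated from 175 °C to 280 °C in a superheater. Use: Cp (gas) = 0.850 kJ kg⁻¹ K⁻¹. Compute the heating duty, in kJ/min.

Q = 15400 kJ/min

Q = ṁ·Cp·ΔT = 2.881 × 0.850 × (280 − 175) = 257.13 kJ/s
Heating duty = 15428 kJ/min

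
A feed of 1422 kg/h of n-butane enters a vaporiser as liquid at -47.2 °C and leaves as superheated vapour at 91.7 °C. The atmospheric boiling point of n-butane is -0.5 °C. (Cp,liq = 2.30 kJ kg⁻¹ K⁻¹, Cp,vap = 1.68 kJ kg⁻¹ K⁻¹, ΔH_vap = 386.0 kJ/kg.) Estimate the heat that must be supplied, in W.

liquid -47.2→-0.5 °C: 107.41 kJ/kg
vaporisation at -0.5 °C: 386 kJ/kg
vapour -0.5→91.7 °C: 154.9 kJ/kg
Δh = 107.41 + 386 + 154.9 = 648.31 kJ/kg
Q = ṁ·Δh = 1422 kg/h × 648.31 kJ/kg = 921890 kJ/h
|Q| = 256.08 kW = 256080 W

Q = 256000 W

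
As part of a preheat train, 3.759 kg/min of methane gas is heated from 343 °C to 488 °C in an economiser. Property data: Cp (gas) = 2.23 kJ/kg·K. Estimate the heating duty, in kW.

Q = ṁ·Cp·ΔT = 3.759 × 2.23 × (488 − 343) = 1215.5 kJ/min
Converting: 1215.5 / 60 s = 20.258 kW

Q = 20.3 kW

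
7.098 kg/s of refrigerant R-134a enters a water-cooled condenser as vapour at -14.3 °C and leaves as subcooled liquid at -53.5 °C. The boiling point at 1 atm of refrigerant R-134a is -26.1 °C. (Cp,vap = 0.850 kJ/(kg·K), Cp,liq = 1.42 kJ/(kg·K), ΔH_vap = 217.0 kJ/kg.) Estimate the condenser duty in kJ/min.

vapour -14.3→-26.1 °C: -10.03 kJ/kg
condensation at -26.1 °C: -217 kJ/kg
liquid -26.1→-53.5 °C: -38.908 kJ/kg
Δh = -10.03 + -217 + -38.908 = -265.94 kJ/kg
Q = ṁ·Δh = 7.098 kg/s × -265.94 kJ/kg = -1887.6 kJ/s
|Q| = 1887.6 kW = 113260 kJ/min

Q_c = 113000 kJ/min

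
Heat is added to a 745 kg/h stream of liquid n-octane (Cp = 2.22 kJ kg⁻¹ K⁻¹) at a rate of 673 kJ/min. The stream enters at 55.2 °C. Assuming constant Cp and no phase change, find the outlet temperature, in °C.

T_out = 79.6 °C

Q = 673 kJ/min = 40380 kJ/h
ΔT = Q/(ṁ·Cp) = 40380/(745×2.22) = 24.415 K
T_out = 55.2 + 24.415 = 79.615 °C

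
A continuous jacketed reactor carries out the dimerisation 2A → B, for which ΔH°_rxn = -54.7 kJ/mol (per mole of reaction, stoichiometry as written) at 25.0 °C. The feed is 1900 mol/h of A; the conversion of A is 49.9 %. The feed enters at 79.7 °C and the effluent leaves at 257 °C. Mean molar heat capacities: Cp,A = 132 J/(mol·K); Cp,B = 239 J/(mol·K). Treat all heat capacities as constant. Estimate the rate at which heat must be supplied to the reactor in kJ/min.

Q_in = 263 kJ/min

Extent of reaction ξ = 0.499 × 1900 / 2 = 474.05 mol/h
Reaction term: ξ·ΔH°_rxn = 474.05 × -54.7 = -25931 kJ/h
Sensible, feed 79.7→25 °C: -13719 kJ/h
Outlet flows (mol/h): A 951.9, B 474.05
Sensible, products 25→257 °C: 55436 kJ/h
Q = ΔH = 15787 kJ/h = 4.3852 kW
Heat supplied = 263.11 kJ/min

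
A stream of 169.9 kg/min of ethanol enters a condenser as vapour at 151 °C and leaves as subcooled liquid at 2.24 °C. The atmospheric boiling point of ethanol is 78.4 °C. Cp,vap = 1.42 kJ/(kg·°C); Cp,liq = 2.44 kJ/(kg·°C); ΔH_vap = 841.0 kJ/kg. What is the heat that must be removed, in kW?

vapour 151→78.4 °C: -103.09 kJ/kg
condensation at 78.4 °C: -841 kJ/kg
liquid 78.4→2.24 °C: -185.83 kJ/kg
Δh = -103.09 + -841 + -185.83 = -1129.9 kJ/kg
Q = ṁ·Δh = 169.9 kg/min × -1129.9 kJ/kg = -191970 kJ/min
|Q| = 3199.6 kW

Q_c = 3200 kW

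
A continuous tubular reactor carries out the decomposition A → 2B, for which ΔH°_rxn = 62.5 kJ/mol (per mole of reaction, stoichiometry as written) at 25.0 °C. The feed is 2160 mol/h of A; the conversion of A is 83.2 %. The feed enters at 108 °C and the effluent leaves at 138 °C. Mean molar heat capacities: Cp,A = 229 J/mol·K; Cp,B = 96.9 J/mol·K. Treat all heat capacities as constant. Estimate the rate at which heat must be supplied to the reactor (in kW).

Q_in = 33.3 kW

Extent of reaction ξ = 0.832 × 2160 = 1797.1 mol/h
Reaction term: ξ·ΔH°_rxn = 1797.1 × 62.5 = 112320 kJ/h
Sensible, feed 108→25 °C: -41055 kJ/h
Outlet flows (mol/h): A 362.88, B 3594.2
Sensible, products 25→138 °C: 48746 kJ/h
Q = ΔH = 120010 kJ/h = 33.336 kW
Heat supplied = 33.336 kW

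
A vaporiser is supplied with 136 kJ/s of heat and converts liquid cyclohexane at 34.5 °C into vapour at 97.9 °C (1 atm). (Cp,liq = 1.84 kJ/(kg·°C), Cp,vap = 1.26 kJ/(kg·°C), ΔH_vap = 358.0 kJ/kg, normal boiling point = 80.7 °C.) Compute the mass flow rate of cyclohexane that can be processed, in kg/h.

Δh = 1.84×(80.7−34.5) + 358.0 + 1.26×(97.9−80.7) = 464.68 kJ/kg
Q = 136 kJ/s = 136 kJ/s = 489600 kJ/h
ṁ = Q/Δh = 489600 / 464.68 = 1053.6 kg/h

ṁ = 1050 kg/h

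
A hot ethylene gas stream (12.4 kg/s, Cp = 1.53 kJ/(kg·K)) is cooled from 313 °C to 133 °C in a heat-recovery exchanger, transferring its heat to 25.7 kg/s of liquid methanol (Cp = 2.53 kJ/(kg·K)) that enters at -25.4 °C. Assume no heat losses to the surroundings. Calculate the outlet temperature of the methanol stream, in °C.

Heat released by hot stream: Q = 12.4 × 1.53 × (313 − 133) = 3415 kJ/s
Energy balance on cold side (adiabatic exchanger): Q = ṁ_c·Cp_c·(T_c,out − T_c,in)
T_c,out = -25.4 + 3415/(25.7 × 2.53) = 27.121 °C

T_c,out = 27.1 °C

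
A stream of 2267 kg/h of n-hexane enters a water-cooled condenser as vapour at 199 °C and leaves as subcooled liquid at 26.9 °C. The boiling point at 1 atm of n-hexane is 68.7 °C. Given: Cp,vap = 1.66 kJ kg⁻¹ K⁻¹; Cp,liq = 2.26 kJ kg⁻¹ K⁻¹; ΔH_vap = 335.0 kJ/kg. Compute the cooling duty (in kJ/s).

Q_c = 407 kJ/s

vapour 199→68.7 °C: -216.3 kJ/kg
condensation at 68.7 °C: -335 kJ/kg
liquid 68.7→26.9 °C: -94.468 kJ/kg
Δh = -216.3 + -335 + -94.468 = -645.77 kJ/kg
Q = ṁ·Δh = 2267 kg/h × -645.77 kJ/kg = -1.464e+06 kJ/h
|Q| = 406.65 kW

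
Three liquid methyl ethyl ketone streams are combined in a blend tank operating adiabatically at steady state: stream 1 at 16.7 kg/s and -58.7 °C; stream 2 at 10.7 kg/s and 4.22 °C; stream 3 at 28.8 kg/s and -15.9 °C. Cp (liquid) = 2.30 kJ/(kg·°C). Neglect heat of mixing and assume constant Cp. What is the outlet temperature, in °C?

Adiabatic, steady state ⇒ Σ ṁᵢCp,ᵢ(T_out − Tᵢ) = 0
Σ ṁᵢCp,ᵢTᵢ = 16.7×2.30×-58.7 + 10.7×2.30×4.22 + 28.8×2.30×-15.9 = -3204
Σ ṁᵢCp,ᵢ = 16.7×2.30 + 10.7×2.30 + 28.8×2.30 = 129.26
T_out = -3204 / 129.26 = -24.787 °C

T_out = -24.8 °C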